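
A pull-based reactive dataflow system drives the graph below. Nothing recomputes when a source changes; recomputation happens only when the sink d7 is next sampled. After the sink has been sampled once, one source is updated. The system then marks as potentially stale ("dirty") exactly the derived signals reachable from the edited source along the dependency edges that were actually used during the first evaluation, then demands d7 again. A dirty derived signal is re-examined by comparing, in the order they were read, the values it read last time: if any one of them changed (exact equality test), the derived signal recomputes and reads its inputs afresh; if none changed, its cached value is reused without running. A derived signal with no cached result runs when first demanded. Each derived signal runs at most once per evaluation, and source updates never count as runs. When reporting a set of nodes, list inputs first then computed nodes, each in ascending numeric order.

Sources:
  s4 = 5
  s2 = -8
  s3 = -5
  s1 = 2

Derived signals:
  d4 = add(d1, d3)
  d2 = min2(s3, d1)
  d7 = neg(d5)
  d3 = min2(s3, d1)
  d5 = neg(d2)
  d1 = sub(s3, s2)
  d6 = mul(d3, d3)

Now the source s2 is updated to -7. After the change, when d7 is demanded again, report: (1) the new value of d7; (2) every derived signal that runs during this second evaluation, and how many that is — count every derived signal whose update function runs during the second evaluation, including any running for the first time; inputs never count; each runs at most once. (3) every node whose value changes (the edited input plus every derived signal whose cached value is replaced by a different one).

New value of d7: -5.
Derived signals that run: d1, d2 — 2 in total.
Values that change: s2, d1.
Key observation: the change is absorbed at d2 — it re-runs but produces the same value, and the output's value is unchanged.

First evaluation (everything demanded from the output):
  d1 = sub(-5, -8) = 3
  d2 = min2(-5, 3) = -5
  d5 = neg(-5) = 5
  d7 = neg(5) = -5

Propagation after the edit:
  d1: runs — s2 -8->-7; result 2.
  d2: runs — d1 3->2; result -5 (same value as before).
  d5: checked — values it read are unchanged (d2 unchanged); reused cached 5 without running.
  d7: checked — values it read are unchanged (d5 unchanged); reused cached -5 without running.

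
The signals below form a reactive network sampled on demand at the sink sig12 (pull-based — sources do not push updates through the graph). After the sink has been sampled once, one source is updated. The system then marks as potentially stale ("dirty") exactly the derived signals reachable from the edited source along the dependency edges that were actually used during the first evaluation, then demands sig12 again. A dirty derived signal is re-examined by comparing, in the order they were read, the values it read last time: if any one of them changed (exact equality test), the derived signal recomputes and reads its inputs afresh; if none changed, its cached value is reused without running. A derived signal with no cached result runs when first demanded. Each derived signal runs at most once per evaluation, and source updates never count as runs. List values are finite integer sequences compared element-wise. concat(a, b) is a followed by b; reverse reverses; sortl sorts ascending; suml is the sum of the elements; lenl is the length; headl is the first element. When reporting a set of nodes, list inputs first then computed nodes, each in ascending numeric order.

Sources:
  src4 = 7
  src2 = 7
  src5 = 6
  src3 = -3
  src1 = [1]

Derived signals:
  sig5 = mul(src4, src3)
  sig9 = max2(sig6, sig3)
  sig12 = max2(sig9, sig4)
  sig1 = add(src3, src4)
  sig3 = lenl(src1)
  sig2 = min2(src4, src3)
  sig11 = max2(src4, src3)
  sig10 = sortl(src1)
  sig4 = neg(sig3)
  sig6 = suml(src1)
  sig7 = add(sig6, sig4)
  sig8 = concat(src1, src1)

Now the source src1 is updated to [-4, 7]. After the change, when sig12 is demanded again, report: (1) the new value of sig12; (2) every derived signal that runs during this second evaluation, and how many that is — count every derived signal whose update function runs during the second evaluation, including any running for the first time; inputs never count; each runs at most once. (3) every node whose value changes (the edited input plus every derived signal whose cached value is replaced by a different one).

Initial pass — values computed on the first demand:
  sig3 = lenl([1]) = 1
  sig4 = neg(1) = -1
  sig6 = suml([1]) = 1
  sig9 = max2(1, 1) = 1
  sig12 = max2(1, -1) = 1

Second demand — change propagation:
  sig3: re-runs because src1 [1]->[-4, 7]; new result 2.
  sig4: re-runs because sig3 1->2; new result -2.
  sig6: re-runs because src1 [1]->[-4, 7]; new result 3.
  sig9: re-runs because sig6 1->3; sig3 1->2; new result 3.
  sig12: re-runs because sig9 1->3; sig4 -1->-2; new result 3.

sig12 now evaluates to 3.
Run set: sig3, sig4, sig6, sig9, sig12 (5 run).
Changed values: src1, sig3, sig4, sig6, sig9, sig12.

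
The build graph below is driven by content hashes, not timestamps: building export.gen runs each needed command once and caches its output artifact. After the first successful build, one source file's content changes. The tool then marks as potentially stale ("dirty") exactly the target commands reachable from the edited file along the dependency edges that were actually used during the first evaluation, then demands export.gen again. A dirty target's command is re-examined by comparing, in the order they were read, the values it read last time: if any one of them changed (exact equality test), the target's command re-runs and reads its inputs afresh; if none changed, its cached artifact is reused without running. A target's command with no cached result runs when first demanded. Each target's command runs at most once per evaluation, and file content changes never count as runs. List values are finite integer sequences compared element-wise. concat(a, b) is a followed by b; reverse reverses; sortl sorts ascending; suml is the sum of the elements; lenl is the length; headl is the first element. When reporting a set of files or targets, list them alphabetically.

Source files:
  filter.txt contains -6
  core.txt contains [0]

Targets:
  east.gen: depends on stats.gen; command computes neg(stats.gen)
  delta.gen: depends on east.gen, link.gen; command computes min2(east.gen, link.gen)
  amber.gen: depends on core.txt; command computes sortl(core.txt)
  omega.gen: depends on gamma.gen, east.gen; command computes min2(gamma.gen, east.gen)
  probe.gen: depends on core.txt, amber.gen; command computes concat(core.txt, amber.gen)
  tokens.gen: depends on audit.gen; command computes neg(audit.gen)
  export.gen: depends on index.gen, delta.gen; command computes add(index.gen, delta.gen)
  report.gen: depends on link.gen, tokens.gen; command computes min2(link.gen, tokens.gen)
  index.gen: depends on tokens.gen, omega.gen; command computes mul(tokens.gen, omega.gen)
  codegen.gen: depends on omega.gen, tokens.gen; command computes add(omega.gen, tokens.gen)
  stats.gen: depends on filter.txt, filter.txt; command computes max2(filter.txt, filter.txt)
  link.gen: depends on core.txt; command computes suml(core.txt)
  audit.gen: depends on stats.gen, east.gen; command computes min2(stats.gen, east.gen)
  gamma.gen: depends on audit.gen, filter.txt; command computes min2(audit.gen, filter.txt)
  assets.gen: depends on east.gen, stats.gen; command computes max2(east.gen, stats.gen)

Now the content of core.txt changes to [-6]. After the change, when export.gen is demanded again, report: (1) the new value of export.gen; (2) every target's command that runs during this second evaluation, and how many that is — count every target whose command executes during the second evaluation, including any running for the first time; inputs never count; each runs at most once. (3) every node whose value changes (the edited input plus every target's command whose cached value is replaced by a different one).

export.gen now evaluates to -42.
Run set: delta.gen, export.gen, link.gen (3 run).
Changed values: core.txt, delta.gen, export.gen, link.gen.

Initial pass — values computed on the first demand:
  link.gen = suml([0]) = 0
  stats.gen = max2(-6, -6) = -6
  east.gen = neg(-6) = 6
  audit.gen = min2(-6, 6) = -6
  delta.gen = min2(6, 0) = 0
  gamma.gen = min2(-6, -6) = -6
  omega.gen = min2(-6, 6) = -6
  tokens.gen = neg(-6) = 6
  index.gen = mul(6, -6) = -36
  export.gen = add(-36, 0) = -36

Second demand — change propagation:
  link.gen: re-runs because core.txt [0]->[-6]; new result -6.
  delta.gen: re-runs because link.gen 0->-6; new result -6.
  export.gen: re-runs because delta.gen 0->-6; new result -42.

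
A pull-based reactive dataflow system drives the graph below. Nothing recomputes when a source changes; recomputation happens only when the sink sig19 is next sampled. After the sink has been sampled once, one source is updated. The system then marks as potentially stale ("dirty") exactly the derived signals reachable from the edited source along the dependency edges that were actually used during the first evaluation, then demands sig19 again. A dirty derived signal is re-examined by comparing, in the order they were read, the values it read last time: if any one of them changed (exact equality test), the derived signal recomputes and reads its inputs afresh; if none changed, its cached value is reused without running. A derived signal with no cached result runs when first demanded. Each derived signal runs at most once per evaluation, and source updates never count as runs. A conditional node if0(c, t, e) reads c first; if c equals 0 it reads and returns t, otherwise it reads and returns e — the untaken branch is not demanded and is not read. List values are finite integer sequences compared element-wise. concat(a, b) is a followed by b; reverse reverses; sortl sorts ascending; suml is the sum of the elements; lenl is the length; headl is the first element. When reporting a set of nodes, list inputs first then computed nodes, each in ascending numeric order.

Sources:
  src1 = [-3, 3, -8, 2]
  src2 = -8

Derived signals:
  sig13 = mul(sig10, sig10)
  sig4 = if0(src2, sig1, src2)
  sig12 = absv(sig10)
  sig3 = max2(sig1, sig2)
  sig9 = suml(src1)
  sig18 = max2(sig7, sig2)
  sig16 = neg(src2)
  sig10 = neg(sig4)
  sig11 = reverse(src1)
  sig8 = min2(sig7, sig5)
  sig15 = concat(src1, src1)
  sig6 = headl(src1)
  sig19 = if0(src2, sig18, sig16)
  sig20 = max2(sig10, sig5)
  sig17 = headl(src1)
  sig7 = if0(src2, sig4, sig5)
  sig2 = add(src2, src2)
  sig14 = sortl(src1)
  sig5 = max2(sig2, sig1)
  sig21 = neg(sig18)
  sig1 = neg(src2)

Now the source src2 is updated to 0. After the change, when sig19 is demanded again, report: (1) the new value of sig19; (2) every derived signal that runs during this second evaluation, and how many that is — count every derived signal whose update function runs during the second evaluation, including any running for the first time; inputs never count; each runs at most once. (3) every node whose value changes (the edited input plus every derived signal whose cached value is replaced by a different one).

First evaluation (everything demanded from the output):
  sig16 = neg(-8) = 8
  sig19 = if0(src2=-8 -> else branch sig16) = 8

Propagation after the edit:
  sig1: demanded for the first time — runs, produces 0.
  sig2: demanded for the first time — runs, produces 0.
  sig4: demanded for the first time — runs, produces 0.
  sig7: demanded for the first time — runs, produces 0.
  sig16: marked dirty but never re-examined — demand shifted away from it.
  sig18: demanded for the first time — runs, produces 0.
  sig19: runs — src2 -8->0; result 0.

Key observation: a condition flipped, so demand moved to the other branch — sig16 is never re-examined.

New value of sig19: 0.
Derived signals that run: sig1, sig2, sig4, sig7, sig18, sig19 — 6 in total.
Values that change: src2, sig19.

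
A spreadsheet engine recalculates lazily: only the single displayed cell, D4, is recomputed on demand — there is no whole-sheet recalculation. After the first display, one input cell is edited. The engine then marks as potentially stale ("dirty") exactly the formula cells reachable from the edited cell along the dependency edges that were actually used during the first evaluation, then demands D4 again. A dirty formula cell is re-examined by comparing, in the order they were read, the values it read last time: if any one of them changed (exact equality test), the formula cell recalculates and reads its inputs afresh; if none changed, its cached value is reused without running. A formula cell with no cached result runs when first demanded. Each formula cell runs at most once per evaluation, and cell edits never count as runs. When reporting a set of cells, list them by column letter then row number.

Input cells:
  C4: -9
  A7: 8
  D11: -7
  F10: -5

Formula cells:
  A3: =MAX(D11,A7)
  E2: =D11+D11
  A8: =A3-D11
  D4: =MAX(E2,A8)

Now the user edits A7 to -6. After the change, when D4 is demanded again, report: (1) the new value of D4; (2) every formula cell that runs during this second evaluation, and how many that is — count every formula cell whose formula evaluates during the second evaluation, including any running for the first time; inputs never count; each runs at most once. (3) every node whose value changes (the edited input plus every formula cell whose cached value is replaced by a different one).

New value of D4: 1.
Formula cells that run: A3, A8, D4 — 3 in total.
Values that change: A3, A7, A8, D4.

First evaluation (everything demanded from the output):
  A3 = MAX(-7, 8) = 8
  A8 = 8 - -7 = 15
  E2 = -7 + -7 = -14
  D4 = MAX(-14, 15) = 15

Propagation after the edit:
  A3: runs — A7 8->-6; result -6.
  A8: runs — A3 8->-6; result 1.
  D4: runs — A8 15->1; result 1.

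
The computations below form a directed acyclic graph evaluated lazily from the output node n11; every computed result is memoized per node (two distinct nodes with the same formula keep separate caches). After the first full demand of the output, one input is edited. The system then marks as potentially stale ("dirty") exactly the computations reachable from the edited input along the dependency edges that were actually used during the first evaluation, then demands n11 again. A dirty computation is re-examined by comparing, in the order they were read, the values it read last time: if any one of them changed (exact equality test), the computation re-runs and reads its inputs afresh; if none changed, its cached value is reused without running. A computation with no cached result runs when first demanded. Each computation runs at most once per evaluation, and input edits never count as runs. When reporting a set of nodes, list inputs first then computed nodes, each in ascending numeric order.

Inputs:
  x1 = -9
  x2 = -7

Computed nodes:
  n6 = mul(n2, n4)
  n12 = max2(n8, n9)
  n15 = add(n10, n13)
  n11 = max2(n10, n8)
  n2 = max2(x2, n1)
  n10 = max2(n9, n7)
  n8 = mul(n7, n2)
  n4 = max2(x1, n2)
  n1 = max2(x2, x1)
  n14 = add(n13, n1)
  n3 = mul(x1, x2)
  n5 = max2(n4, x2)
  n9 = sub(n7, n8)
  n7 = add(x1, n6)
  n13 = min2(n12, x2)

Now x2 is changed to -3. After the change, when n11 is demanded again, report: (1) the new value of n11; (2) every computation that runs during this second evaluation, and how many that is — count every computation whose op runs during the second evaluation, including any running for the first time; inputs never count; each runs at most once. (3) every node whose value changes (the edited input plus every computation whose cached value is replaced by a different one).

First demand of the output computes:
  n1 = max2(-7, -9) = -7
  n2 = max2(-7, -7) = -7
  n4 = max2(-9, -7) = -7
  n6 = mul(-7, -7) = 49
  n7 = add(-9, 49) = 40
  n8 = mul(40, -7) = -280
  n9 = sub(40, -280) = 320
  n10 = max2(320, 40) = 320
  n11 = max2(320, -280) = 320

After the edit, cleaning proceeds:
  n1: a read changed (x2 -7->-3) — executes, giving -3.
  n2: a read changed (x2 -7->-3; n1 -7->-3) — executes, giving -3.
  n4: a read changed (n2 -7->-3) — executes, giving -3.
  n6: a read changed (n2 -7->-3; n4 -7->-3) — executes, giving 9.
  n7: a read changed (n6 49->9) — executes, giving 0.
  n8: a read changed (n7 40->0; n2 -7->-3) — executes, giving 0.
  n9: a read changed (n7 40->0; n8 -280->0) — executes, giving 0.
  n10: a read changed (n9 320->0; n7 40->0) — executes, giving 0.
  n11: a read changed (n10 320->0; n8 -280->0) — executes, giving 0.

Demanding n11 again yields 0.
9 computations run: n1, n2, n4, n6, n7, n8, n9, n10, n11.
The nodes whose values change: x2, n1, n2, n4, n6, n7, n8, n9, n10, n11.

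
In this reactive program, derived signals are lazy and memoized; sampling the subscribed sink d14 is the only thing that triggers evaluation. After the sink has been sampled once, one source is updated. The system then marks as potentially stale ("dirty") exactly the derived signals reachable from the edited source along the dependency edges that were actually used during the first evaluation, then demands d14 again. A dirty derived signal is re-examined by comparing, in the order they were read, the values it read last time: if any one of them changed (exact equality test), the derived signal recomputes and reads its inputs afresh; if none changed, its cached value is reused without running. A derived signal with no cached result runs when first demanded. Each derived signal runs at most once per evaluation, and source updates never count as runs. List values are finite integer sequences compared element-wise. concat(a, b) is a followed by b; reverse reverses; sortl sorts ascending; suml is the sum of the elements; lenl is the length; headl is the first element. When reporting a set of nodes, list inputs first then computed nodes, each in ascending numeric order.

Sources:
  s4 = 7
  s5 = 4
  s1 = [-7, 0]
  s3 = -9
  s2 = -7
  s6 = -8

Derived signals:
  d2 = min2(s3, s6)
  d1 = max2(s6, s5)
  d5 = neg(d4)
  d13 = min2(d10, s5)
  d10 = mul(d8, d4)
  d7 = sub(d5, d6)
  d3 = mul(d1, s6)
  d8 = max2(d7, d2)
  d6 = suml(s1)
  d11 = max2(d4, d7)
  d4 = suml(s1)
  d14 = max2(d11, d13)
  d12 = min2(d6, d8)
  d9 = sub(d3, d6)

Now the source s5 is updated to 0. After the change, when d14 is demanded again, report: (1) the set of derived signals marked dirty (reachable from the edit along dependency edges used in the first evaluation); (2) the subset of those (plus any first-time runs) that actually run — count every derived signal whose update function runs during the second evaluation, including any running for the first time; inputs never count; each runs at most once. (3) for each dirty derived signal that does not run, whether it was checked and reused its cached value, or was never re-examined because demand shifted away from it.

First demand of the output computes:
  d2 = min2(-9, -8) = -9
  d4 = suml([-7, 0]) = -7
  d5 = neg(-7) = 7
  d6 = suml([-7, 0]) = -7
  d7 = sub(7, -7) = 14
  d8 = max2(14, -9) = 14
  d10 = mul(14, -7) = -98
  d11 = max2(-7, 14) = 14
  d13 = min2(-98, 4) = -98
  d14 = max2(14, -98) = 14

After the edit, cleaning proceeds:
  d13: a read changed (s5 4->0) — executes, giving -98 — identical to its old value.
  d14: dirty, but its reads are unchanged (d11 unchanged, d13 unchanged); cached 14 stands.

Note the absorption at d13: it re-runs yet its value is the same, leaving the output's value untouched.

The edit dirties: d13, d14.
1 derived signals run: d13.
Cache hits after checking: d14.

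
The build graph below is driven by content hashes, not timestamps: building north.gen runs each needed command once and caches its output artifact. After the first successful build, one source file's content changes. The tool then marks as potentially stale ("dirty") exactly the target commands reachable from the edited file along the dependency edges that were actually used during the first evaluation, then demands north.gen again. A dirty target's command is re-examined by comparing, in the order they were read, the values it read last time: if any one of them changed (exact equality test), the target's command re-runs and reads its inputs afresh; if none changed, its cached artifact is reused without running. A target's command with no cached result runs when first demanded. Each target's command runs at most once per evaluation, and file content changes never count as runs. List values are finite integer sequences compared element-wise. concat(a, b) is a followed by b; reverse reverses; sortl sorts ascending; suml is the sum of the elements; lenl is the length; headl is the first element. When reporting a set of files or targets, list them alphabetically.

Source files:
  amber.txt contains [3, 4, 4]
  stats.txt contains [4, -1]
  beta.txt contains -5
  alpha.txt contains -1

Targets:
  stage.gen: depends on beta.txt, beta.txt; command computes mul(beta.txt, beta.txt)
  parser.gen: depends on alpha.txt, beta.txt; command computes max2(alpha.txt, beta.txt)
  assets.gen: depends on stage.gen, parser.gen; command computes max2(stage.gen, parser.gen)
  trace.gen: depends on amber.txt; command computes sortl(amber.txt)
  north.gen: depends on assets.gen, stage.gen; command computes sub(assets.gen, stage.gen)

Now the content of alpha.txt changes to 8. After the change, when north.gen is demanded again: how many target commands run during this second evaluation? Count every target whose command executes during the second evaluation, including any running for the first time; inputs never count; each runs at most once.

Initial pass — values computed on the first demand:
  parser.gen = max2(-1, -5) = -1
  stage.gen = mul(-5, -5) = 25
  assets.gen = max2(25, -1) = 25
  north.gen = sub(25, 25) = 0

Second demand — change propagation:
  parser.gen: re-runs because alpha.txt -1->8; new result 8.
  assets.gen: re-runs because parser.gen -1->8; new result 25 (unchanged).
  north.gen: re-examined; everything it read last time is the same (assets.gen unchanged, stage.gen unchanged) — cache 0 kept, no run.

The important point: assets.gen recomputes to an identical value, and the output ends up unchanged.

Run set: assets.gen, parser.gen (2 run).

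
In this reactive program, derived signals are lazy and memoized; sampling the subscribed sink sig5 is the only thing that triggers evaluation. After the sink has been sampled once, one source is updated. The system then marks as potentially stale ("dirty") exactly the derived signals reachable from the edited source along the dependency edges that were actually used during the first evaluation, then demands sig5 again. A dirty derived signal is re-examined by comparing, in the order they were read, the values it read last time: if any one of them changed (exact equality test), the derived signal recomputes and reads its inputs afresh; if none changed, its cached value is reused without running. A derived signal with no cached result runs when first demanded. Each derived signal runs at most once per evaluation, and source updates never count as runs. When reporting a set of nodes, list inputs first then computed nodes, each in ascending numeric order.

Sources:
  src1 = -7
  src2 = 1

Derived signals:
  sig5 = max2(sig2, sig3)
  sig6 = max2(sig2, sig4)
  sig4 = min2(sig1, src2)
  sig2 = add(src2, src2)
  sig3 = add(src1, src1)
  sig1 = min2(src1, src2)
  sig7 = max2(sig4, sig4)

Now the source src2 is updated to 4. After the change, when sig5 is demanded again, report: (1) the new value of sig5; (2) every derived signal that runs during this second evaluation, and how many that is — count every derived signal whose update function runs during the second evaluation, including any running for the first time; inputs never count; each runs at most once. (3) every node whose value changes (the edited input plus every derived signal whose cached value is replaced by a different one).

First demand of the output computes:
  sig2 = add(1, 1) = 2
  sig3 = add(-7, -7) = -14
  sig5 = max2(2, -14) = 2

After the edit, cleaning proceeds:
  sig2: a read changed (src2 1->4; src2 1->4) — executes, giving 8.
  sig5: a read changed (sig2 2->8) — executes, giving 8.

Demanding sig5 again yields 8.
2 derived signals run: sig2, sig5.
The nodes whose values change: src2, sig2, sig5.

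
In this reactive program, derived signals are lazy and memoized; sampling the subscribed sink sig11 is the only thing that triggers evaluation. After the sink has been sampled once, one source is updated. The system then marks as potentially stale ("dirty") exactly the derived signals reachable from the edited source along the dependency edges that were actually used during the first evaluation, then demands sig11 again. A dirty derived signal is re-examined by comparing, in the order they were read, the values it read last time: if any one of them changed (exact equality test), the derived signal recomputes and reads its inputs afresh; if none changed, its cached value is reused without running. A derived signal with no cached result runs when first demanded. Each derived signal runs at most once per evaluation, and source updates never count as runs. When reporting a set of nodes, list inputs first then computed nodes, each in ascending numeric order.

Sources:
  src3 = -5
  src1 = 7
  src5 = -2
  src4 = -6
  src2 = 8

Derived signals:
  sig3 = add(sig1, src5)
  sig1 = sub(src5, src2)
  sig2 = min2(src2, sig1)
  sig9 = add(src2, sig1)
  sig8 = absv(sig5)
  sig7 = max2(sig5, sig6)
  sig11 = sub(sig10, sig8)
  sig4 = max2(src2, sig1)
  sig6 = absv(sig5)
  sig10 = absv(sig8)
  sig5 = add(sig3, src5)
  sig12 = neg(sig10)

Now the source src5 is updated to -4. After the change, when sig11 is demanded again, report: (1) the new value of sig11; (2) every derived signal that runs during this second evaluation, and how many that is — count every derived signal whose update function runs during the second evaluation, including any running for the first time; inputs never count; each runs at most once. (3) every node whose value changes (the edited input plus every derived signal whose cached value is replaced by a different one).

First demand of the output computes:
  sig1 = sub(-2, 8) = -10
  sig3 = add(-10, -2) = -12
  sig5 = add(-12, -2) = -14
  sig8 = absv(-14) = 14
  sig10 = absv(14) = 14
  sig11 = sub(14, 14) = 0

After the edit, cleaning proceeds:
  sig1: a read changed (src5 -2->-4) — executes, giving -12.
  sig3: a read changed (sig1 -10->-12; src5 -2->-4) — executes, giving -16.
  sig5: a read changed (sig3 -12->-16; src5 -2->-4) — executes, giving -20.
  sig8: a read changed (sig5 -14->-20) — executes, giving 20.
  sig10: a read changed (sig8 14->20) — executes, giving 20.
  sig11: a read changed (sig10 14->20; sig8 14->20) — executes, giving 0 — identical to its old value.

Demanding sig11 again yields 0.
6 derived signals run: sig1, sig3, sig5, sig8, sig10, sig11.
The nodes whose values change: src5, sig1, sig3, sig5, sig8, sig10.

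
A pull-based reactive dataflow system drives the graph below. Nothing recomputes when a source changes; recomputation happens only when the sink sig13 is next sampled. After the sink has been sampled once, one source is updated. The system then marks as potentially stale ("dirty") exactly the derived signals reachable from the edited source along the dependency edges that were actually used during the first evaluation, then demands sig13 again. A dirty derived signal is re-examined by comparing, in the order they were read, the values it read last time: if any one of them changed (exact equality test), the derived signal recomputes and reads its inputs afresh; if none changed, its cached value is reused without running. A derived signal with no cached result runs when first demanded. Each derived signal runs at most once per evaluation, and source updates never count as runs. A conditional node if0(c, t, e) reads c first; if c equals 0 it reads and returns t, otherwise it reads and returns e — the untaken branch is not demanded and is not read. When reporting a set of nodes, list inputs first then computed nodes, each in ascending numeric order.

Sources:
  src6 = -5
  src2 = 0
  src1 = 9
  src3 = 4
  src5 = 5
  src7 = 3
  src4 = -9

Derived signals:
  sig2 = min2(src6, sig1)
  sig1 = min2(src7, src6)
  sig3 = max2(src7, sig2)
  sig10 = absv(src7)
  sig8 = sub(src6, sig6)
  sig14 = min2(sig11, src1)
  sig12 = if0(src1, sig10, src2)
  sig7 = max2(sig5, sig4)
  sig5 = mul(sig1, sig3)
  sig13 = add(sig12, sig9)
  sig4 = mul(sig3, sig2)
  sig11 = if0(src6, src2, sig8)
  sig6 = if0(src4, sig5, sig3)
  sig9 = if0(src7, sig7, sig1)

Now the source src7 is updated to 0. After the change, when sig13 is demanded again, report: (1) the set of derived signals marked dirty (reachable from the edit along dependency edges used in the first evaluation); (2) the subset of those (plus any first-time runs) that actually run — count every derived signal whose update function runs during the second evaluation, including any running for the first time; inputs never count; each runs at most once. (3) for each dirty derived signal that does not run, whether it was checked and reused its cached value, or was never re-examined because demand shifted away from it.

Marked dirty: sig1, sig9, sig13.
Derived signals that run: sig1, sig2, sig3, sig4, sig5, sig7, sig9, sig13 — 8 in total.
Every dirty derived signal ran.
Key observation: a condition flipped, so demand reaches new nodes — sig2, sig3, sig4, sig5, sig7 run for the first time.

First evaluation (everything demanded from the output):
  sig1 = min2(3, -5) = -5
  sig9 = if0(src7=3 -> else branch sig1) = -5
  sig12 = if0(src1=9 -> else branch src2) = 0
  sig13 = add(0, -5) = -5

Propagation after the edit:
  sig1: runs — src7 3->0; result -5 (same value as before).
  sig2: demanded for the first time — runs, produces -5.
  sig3: demanded for the first time — runs, produces 0.
  sig4: demanded for the first time — runs, produces 0.
  sig5: demanded for the first time — runs, produces 0.
  sig7: demanded for the first time — runs, produces 0.
  sig9: runs — src7 3->0; result 0.
  sig13: runs — sig9 -5->0; result 0.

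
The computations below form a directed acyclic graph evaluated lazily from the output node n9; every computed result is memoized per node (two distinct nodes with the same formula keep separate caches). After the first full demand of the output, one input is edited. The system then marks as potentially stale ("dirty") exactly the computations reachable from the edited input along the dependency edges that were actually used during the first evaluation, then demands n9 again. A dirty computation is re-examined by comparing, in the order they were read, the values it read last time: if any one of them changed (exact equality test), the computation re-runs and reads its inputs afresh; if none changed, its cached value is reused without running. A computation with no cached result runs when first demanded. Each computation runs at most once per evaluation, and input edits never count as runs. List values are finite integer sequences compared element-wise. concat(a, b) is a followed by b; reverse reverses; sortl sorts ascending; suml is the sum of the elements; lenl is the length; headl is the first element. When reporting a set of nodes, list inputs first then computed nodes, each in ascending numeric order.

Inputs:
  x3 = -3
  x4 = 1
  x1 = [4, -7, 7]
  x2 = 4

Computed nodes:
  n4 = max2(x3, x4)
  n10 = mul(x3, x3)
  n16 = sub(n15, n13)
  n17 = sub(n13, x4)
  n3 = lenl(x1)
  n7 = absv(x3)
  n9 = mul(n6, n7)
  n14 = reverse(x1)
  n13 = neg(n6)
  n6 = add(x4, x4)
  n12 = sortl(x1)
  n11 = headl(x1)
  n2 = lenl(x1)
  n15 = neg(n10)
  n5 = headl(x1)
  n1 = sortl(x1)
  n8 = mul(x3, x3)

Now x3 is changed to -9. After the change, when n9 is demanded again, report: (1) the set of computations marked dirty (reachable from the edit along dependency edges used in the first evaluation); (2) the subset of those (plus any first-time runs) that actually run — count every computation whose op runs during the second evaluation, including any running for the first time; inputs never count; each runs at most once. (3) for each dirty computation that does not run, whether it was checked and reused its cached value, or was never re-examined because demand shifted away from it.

First demand of the output computes:
  n6 = add(1, 1) = 2
  n7 = absv(-3) = 3
  n9 = mul(2, 3) = 6

After the edit, cleaning proceeds:
  n7: a read changed (x3 -3->-9) — executes, giving 9.
  n9: a read changed (n7 3->9) — executes, giving 18.

The edit dirties: n7, n9.
2 computations run: n7, n9.
No dirty computation escaped a run.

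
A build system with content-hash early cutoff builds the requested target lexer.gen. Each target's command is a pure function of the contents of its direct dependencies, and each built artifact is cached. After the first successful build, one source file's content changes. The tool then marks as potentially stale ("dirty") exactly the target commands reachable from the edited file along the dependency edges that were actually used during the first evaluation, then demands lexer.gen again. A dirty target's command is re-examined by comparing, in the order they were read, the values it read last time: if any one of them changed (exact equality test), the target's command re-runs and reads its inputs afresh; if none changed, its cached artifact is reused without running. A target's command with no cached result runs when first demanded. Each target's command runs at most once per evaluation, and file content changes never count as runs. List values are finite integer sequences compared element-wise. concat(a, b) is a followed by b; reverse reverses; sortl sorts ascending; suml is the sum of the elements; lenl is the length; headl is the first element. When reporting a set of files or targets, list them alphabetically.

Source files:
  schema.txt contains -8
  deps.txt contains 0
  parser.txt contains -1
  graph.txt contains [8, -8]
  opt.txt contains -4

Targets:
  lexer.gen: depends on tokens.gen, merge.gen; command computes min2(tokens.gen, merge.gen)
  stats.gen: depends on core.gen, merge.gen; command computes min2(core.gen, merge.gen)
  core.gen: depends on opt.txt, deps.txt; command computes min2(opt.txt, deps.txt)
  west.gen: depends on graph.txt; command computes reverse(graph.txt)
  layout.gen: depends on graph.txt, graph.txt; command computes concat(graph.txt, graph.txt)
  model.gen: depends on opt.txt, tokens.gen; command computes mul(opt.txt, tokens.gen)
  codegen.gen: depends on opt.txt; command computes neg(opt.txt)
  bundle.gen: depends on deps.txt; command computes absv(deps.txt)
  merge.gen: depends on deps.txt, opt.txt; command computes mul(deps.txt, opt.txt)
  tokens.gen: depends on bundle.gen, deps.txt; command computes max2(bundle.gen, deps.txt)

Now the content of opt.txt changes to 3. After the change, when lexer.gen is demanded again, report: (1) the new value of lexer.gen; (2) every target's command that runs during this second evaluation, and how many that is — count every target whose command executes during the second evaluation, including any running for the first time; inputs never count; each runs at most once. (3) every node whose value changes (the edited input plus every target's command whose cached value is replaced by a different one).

First evaluation (everything demanded from the output):
  bundle.gen = absv(0) = 0
  merge.gen = mul(0, -4) = 0
  tokens.gen = max2(0, 0) = 0
  lexer.gen = min2(0, 0) = 0

Propagation after the edit:
  merge.gen: runs — opt.txt -4->3; result 0 (same value as before).
  lexer.gen: checked — values it read are unchanged (tokens.gen unchanged, merge.gen unchanged); reused cached 0 without running.

Key observation: the change is absorbed at merge.gen — it re-runs but produces the same value, and the output's value is unchanged.

New value of lexer.gen: 0.
Target commands that run: merge.gen — 1 in total.
Values that change: opt.txt.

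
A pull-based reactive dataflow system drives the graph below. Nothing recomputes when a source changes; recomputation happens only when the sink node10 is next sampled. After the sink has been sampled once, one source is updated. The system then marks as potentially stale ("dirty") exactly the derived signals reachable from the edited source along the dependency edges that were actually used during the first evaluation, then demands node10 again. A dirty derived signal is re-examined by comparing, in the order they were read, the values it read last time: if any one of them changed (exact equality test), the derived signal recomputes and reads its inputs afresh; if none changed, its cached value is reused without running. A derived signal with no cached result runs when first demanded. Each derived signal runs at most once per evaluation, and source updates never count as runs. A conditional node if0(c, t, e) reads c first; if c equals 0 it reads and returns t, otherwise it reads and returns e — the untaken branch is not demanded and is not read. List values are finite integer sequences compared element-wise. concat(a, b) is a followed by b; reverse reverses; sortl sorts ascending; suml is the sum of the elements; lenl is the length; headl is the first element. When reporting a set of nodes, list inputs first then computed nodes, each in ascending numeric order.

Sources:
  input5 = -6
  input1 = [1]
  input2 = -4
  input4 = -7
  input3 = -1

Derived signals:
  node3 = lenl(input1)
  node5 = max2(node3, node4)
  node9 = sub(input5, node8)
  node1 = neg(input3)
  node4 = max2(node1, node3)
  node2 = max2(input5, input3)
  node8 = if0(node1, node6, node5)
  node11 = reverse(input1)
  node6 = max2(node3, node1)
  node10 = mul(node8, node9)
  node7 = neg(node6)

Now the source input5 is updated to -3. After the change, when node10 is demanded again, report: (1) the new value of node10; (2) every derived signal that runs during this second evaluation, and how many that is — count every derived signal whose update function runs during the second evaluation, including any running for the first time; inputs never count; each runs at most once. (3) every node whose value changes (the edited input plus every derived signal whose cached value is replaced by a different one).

New value of node10: -4.
Derived signals that run: node9, node10 — 2 in total.
Values that change: input5, node9, node10.

First evaluation (everything demanded from the output):
  node1 = neg(-1) = 1
  node3 = lenl([1]) = 1
  node4 = max2(1, 1) = 1
  node5 = max2(1, 1) = 1
  node8 = if0(node1=1 -> else branch node5) = 1
  node9 = sub(-6, 1) = -7
  node10 = mul(1, -7) = -7

Propagation after the edit:
  node9: runs — input5 -6->-3; result -4.
  node10: runs — node9 -7->-4; result -4.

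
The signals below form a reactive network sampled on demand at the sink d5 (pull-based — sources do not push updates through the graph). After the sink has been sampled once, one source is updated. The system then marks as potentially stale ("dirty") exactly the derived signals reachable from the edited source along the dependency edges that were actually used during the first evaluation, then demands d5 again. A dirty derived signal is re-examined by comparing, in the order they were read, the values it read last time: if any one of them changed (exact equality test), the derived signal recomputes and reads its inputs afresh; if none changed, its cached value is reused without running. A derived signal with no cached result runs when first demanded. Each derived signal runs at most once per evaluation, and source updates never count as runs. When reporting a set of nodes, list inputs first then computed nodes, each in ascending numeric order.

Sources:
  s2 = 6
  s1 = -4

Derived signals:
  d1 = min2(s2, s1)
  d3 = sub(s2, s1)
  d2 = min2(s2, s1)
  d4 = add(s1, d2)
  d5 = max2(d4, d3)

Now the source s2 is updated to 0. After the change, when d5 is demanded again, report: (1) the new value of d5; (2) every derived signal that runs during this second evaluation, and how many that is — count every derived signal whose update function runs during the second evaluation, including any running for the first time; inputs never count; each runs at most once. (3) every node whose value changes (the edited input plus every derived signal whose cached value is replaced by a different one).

Initial pass — values computed on the first demand:
  d2 = min2(6, -4) = -4
  d3 = sub(6, -4) = 10
  d4 = add(-4, -4) = -8
  d5 = max2(-8, 10) = 10

Second demand — change propagation:
  d2: re-runs because s2 6->0; new result -4 (unchanged).
  d3: re-runs because s2 6->0; new result 4.
  d4: re-examined; everything it read last time is the same (s1 unchanged, d2 unchanged) — cache -8 kept, no run.
  d5: re-runs because d3 10->4; new result 4.

The important point: at d4 every value read last time is unchanged, so the dirty flag clears without a run.

d5 now evaluates to 4.
Run set: d2, d3, d5 (3 run).
Changed values: s2, d3, d5.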